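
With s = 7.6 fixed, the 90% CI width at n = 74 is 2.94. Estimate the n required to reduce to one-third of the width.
n ≈ 666

CI width ∝ 1/√n
To reduce width by factor 3, need √n to grow by 3 → need 3² = 9 times as many samples.

Current: n = 74, width = 2.94
New: n = 666, width ≈ 0.97

Width reduced by factor of 2.94/0.97 = 3.03.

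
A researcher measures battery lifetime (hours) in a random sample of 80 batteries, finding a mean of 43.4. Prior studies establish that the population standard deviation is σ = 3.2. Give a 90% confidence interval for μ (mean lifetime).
(42.81, 43.99)

z-interval (σ known):
z* = 1.645 for 90% confidence

Margin of error = z* · σ/√n = 1.645 · 3.2/√80 = 0.59

CI: (43.4 - 0.59, 43.4 + 0.59) = (42.81, 43.99)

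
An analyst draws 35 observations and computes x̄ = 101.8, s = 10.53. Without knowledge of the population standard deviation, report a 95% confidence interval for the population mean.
(98.18, 105.42)

t-interval (σ unknown):
df = n - 1 = 34
t* = 2.032 for 95% confidence

Margin of error = t* · s/√n = 2.032 · 10.53/√35 = 3.62

CI: (98.18, 105.42)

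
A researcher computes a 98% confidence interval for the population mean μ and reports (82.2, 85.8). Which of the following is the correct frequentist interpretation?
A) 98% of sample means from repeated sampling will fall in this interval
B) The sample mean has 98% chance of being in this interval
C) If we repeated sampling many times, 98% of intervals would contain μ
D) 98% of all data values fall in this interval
C

A) Wrong — coverage applies to intervals containing μ, not to future x̄ values.
B) Wrong — x̄ is observed and sits in the interval by construction.
C) Correct — this is the frequentist long-run coverage interpretation.
D) Wrong — a CI is about the parameter μ, not individual data values.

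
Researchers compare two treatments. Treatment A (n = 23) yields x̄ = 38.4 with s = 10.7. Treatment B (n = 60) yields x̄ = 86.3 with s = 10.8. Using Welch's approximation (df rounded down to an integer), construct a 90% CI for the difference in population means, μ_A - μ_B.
(-52.33, -43.47)

Difference: x̄₁ - x̄₂ = -47.90
SE = √(s₁²/n₁ + s₂²/n₂) = √(10.7²/23 + 10.8²/60) = 2.6309
df = 40.25 → 40 (Welch–Satterthwaite, rounded down)
t* = 1.684

CI: -47.90 ± 1.684 · 2.6309 = -47.90 ± 4.43 = (-52.33, -43.47)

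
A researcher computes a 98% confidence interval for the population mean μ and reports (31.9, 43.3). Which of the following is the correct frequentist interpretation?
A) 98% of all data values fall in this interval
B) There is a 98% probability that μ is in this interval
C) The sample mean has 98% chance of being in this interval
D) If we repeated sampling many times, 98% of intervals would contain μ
D

A) Wrong — a CI is about the parameter μ, not individual data values.
B) Wrong — μ is fixed; the randomness lives in the interval, not in μ.
C) Wrong — x̄ is observed and sits in the interval by construction.
D) Correct — this is the frequentist long-run coverage interpretation.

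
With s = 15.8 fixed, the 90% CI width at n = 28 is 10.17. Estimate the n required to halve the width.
n ≈ 112

CI width ∝ 1/√n
To reduce width by factor 2, need √n to grow by 2 → need 2² = 4 times as many samples.

Current: n = 28, width = 10.17
New: n = 112, width ≈ 4.95

Width reduced by factor of 10.17/4.95 = 2.05.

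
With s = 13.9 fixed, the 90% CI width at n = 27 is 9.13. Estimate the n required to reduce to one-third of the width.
n ≈ 243

CI width ∝ 1/√n
To reduce width by factor 3, need √n to grow by 3 → need 3² = 9 times as many samples.

Current: n = 27, width = 9.13
New: n = 243, width ≈ 2.94

Width reduced by factor of 9.13/2.94 = 3.11.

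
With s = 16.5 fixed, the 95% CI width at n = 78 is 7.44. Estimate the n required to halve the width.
n ≈ 312

CI width ∝ 1/√n
To reduce width by factor 2, need √n to grow by 2 → need 2² = 4 times as many samples.

Current: n = 78, width = 7.44
New: n = 312, width ≈ 3.68

Width reduced by factor of 7.44/3.68 = 2.02.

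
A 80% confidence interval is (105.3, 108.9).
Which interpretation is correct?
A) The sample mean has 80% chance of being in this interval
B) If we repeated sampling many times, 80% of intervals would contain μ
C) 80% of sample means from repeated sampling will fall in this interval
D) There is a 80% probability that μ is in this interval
B

A) Wrong — x̄ is observed and sits in the interval by construction.
B) Correct — this is the frequentist long-run coverage interpretation.
C) Wrong — coverage applies to intervals containing μ, not to future x̄ values.
D) Wrong — μ is fixed; the randomness lives in the interval, not in μ.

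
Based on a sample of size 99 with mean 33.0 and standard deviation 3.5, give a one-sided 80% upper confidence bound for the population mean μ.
μ ≤ 33.30

Upper bound (one-sided):
t* = 0.845 (one-sided for 80%)
Upper bound = x̄ + t* · s/√n = 33.0 + 0.845 · 3.5/√99 = 33.30

We are 80% confident that μ ≤ 33.30.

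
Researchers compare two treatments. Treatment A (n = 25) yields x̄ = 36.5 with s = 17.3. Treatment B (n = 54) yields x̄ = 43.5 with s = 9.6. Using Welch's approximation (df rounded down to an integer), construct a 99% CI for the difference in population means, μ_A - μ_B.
(-17.15, 3.15)

Difference: x̄₁ - x̄₂ = -7.00
SE = √(s₁²/n₁ + s₂²/n₂) = √(17.3²/25 + 9.6²/54) = 3.6984
df = 31.04 → 31 (Welch–Satterthwaite, rounded down)
t* = 2.744

CI: -7.00 ± 2.744 · 3.6984 = -7.00 ± 10.15 = (-17.15, 3.15)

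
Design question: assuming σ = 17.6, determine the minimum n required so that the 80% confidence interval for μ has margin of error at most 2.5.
n ≥ 82

For margin E ≤ 2.5:
n ≥ (z* · σ / E)²
n ≥ (1.282 · 17.6 / 2.5)²
n ≥ 81.46

Minimum n = 82 (rounding up)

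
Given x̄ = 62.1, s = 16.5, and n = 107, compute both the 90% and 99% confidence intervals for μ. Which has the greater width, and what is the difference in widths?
99% CI is wider by 3.08

df = 106
90% CI: t* = 1.659, (59.45, 64.75), width = 2 · t* · s/√n = 5.29
99% CI: t* = 2.623, (57.92, 66.28), width = 2 · t* · s/√n = 8.37

The 99% CI is wider by 8.37 - 5.29 = 3.08.
Higher confidence requires a wider interval.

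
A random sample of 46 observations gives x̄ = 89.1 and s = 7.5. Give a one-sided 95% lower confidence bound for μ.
μ ≥ 87.24

Lower bound (one-sided):
t* = 1.679 (one-sided for 95%)
Lower bound = x̄ - t* · s/√n = 89.1 - 1.679 · 7.5/√46 = 87.24

We are 95% confident that μ ≥ 87.24.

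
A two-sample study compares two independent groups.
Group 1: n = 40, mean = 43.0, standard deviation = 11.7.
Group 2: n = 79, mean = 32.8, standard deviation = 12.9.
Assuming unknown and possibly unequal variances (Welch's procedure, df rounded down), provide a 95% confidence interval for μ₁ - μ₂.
(5.53, 14.87)

Difference: x̄₁ - x̄₂ = 10.20
SE = √(s₁²/n₁ + s₂²/n₂) = √(11.7²/40 + 12.9²/79) = 2.3513
df = 85.58 → 85 (Welch–Satterthwaite, rounded down)
t* = 1.988

CI: 10.20 ± 1.988 · 2.3513 = 10.20 ± 4.67 = (5.53, 14.87)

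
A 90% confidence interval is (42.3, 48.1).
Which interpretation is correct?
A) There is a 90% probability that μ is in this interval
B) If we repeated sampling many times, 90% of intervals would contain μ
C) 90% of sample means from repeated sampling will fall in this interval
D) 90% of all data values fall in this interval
B

A) Wrong — μ is fixed; the randomness lives in the interval, not in μ.
B) Correct — this is the frequentist long-run coverage interpretation.
C) Wrong — coverage applies to intervals containing μ, not to future x̄ values.
D) Wrong — a CI is about the parameter μ, not individual data values.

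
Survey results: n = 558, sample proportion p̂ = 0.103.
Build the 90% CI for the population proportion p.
(0.082, 0.124)

Proportion CI:
SE = √(p̂(1-p̂)/n) = √(0.103 · 0.897 / 558) = 0.01287

z* = 1.645
Margin = z* · SE = 1.645 · 0.01287 = 0.0212

CI: 0.103 ± 0.0212 = (0.082, 0.124)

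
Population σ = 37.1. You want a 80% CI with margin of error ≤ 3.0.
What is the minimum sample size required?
n ≥ 252

For margin E ≤ 3.0:
n ≥ (z* · σ / E)²
n ≥ (1.282 · 37.1 / 3.0)²
n ≥ 251.35

Minimum n = 252 (rounding up)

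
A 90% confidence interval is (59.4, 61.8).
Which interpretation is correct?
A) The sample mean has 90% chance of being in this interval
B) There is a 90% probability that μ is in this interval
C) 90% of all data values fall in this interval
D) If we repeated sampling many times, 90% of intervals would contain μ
D

A) Wrong — x̄ is observed and sits in the interval by construction.
B) Wrong — μ is fixed; the randomness lives in the interval, not in μ.
C) Wrong — a CI is about the parameter μ, not individual data values.
D) Correct — this is the frequentist long-run coverage interpretation.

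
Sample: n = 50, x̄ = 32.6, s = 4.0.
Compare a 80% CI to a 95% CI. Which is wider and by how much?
95% CI is wider by 0.80

df = 49
80% CI: t* = 1.299, (31.87, 33.33), width = 2 · t* · s/√n = 1.47
95% CI: t* = 2.010, (31.46, 33.74), width = 2 · t* · s/√n = 2.27

The 95% CI is wider by 2.27 - 1.47 = 0.80.
Higher confidence requires a wider interval.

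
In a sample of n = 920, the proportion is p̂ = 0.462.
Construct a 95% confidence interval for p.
(0.430, 0.494)

Proportion CI:
SE = √(p̂(1-p̂)/n) = √(0.462 · 0.538 / 920) = 0.01644

z* = 1.960
Margin = z* · SE = 1.960 · 0.01644 = 0.0322

CI: 0.462 ± 0.0322 = (0.430, 0.494)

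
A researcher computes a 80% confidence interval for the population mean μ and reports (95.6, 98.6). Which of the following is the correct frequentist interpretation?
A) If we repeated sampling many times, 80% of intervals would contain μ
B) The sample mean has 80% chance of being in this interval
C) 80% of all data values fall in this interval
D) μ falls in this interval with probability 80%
A

A) Correct — this is the frequentist long-run coverage interpretation.
B) Wrong — x̄ is observed and sits in the interval by construction.
C) Wrong — a CI is about the parameter μ, not individual data values.
D) Wrong — μ is fixed; the randomness lives in the interval, not in μ.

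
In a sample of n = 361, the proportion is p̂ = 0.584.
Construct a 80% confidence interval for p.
(0.551, 0.617)

Proportion CI:
SE = √(p̂(1-p̂)/n) = √(0.584 · 0.416 / 361) = 0.02594

z* = 1.282
Margin = z* · SE = 1.282 · 0.02594 = 0.0333

CI: 0.584 ± 0.0333 = (0.551, 0.617)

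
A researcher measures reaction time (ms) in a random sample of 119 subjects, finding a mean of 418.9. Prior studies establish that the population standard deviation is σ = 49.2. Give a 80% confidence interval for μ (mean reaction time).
(413.12, 424.68)

z-interval (σ known):
z* = 1.282 for 80% confidence

Margin of error = z* · σ/√n = 1.282 · 49.2/√119 = 5.78

CI: (418.9 - 5.78, 418.9 + 5.78) = (413.12, 424.68)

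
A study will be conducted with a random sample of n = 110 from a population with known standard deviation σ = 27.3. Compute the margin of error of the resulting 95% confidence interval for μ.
Margin of error = 5.10

Margin of error = z* · σ/√n
= 1.960 · 27.3/√110
= 1.960 · 27.3/10.4881
= 5.10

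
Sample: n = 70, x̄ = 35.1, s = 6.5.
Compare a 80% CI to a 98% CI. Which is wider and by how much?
98% CI is wider by 1.69

df = 69
80% CI: t* = 1.294, (34.09, 36.11), width = 2 · t* · s/√n = 2.01
98% CI: t* = 2.382, (33.25, 36.95), width = 2 · t* · s/√n = 3.70

The 98% CI is wider by 3.70 - 2.01 = 1.69.
Higher confidence requires a wider interval.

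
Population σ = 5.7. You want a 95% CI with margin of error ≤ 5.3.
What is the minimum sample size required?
n ≥ 5

For margin E ≤ 5.3:
n ≥ (z* · σ / E)²
n ≥ (1.960 · 5.7 / 5.3)²
n ≥ 4.44

Minimum n = 5 (rounding up)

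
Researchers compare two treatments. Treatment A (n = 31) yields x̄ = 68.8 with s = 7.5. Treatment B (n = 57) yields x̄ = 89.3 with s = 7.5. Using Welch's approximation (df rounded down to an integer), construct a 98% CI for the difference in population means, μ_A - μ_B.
(-24.50, -16.50)

Difference: x̄₁ - x̄₂ = -20.50
SE = √(s₁²/n₁ + s₂²/n₂) = √(7.5²/31 + 7.5²/57) = 1.6737
df = 61.72 → 61 (Welch–Satterthwaite, rounded down)
t* = 2.389

CI: -20.50 ± 2.389 · 1.6737 = -20.50 ± 4.00 = (-24.50, -16.50)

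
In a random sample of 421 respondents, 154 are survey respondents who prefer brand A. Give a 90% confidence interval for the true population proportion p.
(0.327, 0.404)

Proportion CI:
p̂ = 154/421 = 0.36580
SE = √(p̂(1-p̂)/n) = √(0.36580 · 0.63420 / 421) = 0.02347

z* = 1.645
Margin = z* · SE = 1.645 · 0.02347 = 0.0386

CI: 0.36580 ± 0.0386 = (0.327, 0.404)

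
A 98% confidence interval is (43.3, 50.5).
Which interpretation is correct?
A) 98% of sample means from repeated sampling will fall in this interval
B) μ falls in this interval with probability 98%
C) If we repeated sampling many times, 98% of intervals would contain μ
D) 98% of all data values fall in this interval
C

A) Wrong — coverage applies to intervals containing μ, not to future x̄ values.
B) Wrong — μ is fixed; the randomness lives in the interval, not in μ.
C) Correct — this is the frequentist long-run coverage interpretation.
D) Wrong — a CI is about the parameter μ, not individual data values.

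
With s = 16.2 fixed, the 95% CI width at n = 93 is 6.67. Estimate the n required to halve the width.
n ≈ 372

CI width ∝ 1/√n
To reduce width by factor 2, need √n to grow by 2 → need 2² = 4 times as many samples.

Current: n = 93, width = 6.67
New: n = 372, width ≈ 3.30

Width reduced by factor of 6.67/3.30 = 2.02.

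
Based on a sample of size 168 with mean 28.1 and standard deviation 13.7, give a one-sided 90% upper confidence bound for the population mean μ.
μ ≤ 29.46

Upper bound (one-sided):
t* = 1.287 (one-sided for 90%)
Upper bound = x̄ + t* · s/√n = 28.1 + 1.287 · 13.7/√168 = 29.46

We are 90% confident that μ ≤ 29.46.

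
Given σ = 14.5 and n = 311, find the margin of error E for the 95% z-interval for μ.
Margin of error = 1.61

Margin of error = z* · σ/√n
= 1.960 · 14.5/√311
= 1.960 · 14.5/17.6352
= 1.61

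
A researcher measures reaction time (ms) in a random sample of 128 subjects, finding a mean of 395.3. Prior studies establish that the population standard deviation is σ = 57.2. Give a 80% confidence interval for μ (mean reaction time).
(388.82, 401.78)

z-interval (σ known):
z* = 1.282 for 80% confidence

Margin of error = z* · σ/√n = 1.282 · 57.2/√128 = 6.48

CI: (395.3 - 6.48, 395.3 + 6.48) = (388.82, 401.78)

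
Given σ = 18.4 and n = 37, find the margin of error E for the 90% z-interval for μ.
Margin of error = 4.98

Margin of error = z* · σ/√n
= 1.645 · 18.4/√37
= 1.645 · 18.4/6.0828
= 4.98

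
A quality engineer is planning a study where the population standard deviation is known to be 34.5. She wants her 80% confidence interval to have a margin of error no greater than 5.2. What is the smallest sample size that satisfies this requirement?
n ≥ 73

For margin E ≤ 5.2:
n ≥ (z* · σ / E)²
n ≥ (1.282 · 34.5 / 5.2)²
n ≥ 72.34

Minimum n = 73 (rounding up)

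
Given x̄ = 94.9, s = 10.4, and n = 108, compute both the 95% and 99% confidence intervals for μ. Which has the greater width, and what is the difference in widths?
99% CI is wider by 1.28

df = 107
95% CI: t* = 1.982, (92.92, 96.88), width = 2 · t* · s/√n = 3.97
99% CI: t* = 2.623, (92.28, 97.52), width = 2 · t* · s/√n = 5.25

The 99% CI is wider by 5.25 - 3.97 = 1.28.
Higher confidence requires a wider interval.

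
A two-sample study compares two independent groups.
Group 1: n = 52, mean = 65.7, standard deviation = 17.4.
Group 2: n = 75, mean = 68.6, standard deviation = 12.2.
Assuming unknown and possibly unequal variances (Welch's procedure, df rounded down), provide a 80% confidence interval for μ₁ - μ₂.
(-6.51, 0.71)

Difference: x̄₁ - x̄₂ = -2.90
SE = √(s₁²/n₁ + s₂²/n₂) = √(17.4²/52 + 12.2²/75) = 2.7941
df = 84.89 → 84 (Welch–Satterthwaite, rounded down)
t* = 1.292

CI: -2.90 ± 1.292 · 2.7941 = -2.90 ± 3.61 = (-6.51, 0.71)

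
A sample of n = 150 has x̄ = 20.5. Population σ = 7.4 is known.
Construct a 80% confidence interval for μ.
(19.73, 21.27)

z-interval (σ known):
z* = 1.282 for 80% confidence

Margin of error = z* · σ/√n = 1.282 · 7.4/√150 = 0.77

CI: (20.5 - 0.77, 20.5 + 0.77) = (19.73, 21.27)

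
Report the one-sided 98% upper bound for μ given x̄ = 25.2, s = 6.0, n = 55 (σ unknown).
μ ≤ 26.90

Upper bound (one-sided):
t* = 2.105 (one-sided for 98%)
Upper bound = x̄ + t* · s/√n = 25.2 + 2.105 · 6.0/√55 = 26.90

We are 98% confident that μ ≤ 26.90.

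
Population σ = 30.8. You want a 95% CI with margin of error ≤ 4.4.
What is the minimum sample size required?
n ≥ 189

For margin E ≤ 4.4:
n ≥ (z* · σ / E)²
n ≥ (1.960 · 30.8 / 4.4)²
n ≥ 188.24

Minimum n = 189 (rounding up)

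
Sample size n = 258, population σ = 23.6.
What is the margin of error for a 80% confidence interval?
Margin of error = 1.88

Margin of error = z* · σ/√n
= 1.282 · 23.6/√258
= 1.282 · 23.6/16.0624
= 1.88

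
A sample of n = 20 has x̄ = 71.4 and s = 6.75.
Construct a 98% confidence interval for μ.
(67.57, 75.23)

t-interval (σ unknown):
df = n - 1 = 19
t* = 2.539 for 98% confidence

Margin of error = t* · s/√n = 2.539 · 6.75/√20 = 3.83

CI: (67.57, 75.23)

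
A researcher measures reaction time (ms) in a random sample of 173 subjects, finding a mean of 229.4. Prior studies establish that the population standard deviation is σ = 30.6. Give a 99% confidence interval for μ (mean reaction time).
(223.41, 235.39)

z-interval (σ known):
z* = 2.576 for 99% confidence

Margin of error = z* · σ/√n = 2.576 · 30.6/√173 = 5.99

CI: (229.4 - 5.99, 229.4 + 5.99) = (223.41, 235.39)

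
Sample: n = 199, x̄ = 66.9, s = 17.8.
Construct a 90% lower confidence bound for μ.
μ ≥ 65.28

Lower bound (one-sided):
t* = 1.286 (one-sided for 90%)
Lower bound = x̄ - t* · s/√n = 66.9 - 1.286 · 17.8/√199 = 65.28

We are 90% confident that μ ≥ 65.28.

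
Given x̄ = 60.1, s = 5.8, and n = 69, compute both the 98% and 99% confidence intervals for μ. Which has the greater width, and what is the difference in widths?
99% CI is wider by 0.37

df = 68
98% CI: t* = 2.382, (58.44, 61.76), width = 2 · t* · s/√n = 3.33
99% CI: t* = 2.650, (58.25, 61.95), width = 2 · t* · s/√n = 3.70

The 99% CI is wider by 3.70 - 3.33 = 0.37.
Higher confidence requires a wider interval.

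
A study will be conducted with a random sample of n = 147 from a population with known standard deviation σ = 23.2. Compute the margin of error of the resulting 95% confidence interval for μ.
Margin of error = 3.75

Margin of error = z* · σ/√n
= 1.960 · 23.2/√147
= 1.960 · 23.2/12.1244
= 3.75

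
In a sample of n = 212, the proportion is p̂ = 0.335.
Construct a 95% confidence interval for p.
(0.271, 0.399)

Proportion CI:
SE = √(p̂(1-p̂)/n) = √(0.335 · 0.665 / 212) = 0.03242

z* = 1.960
Margin = z* · SE = 1.960 · 0.03242 = 0.0635

CI: 0.335 ± 0.0635 = (0.271, 0.399)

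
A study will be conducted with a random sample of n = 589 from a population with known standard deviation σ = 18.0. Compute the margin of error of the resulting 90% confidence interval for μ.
Margin of error = 1.22

Margin of error = z* · σ/√n
= 1.645 · 18.0/√589
= 1.645 · 18.0/24.2693
= 1.22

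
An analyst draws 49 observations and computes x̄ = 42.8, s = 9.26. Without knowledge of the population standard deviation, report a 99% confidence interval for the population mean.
(39.25, 46.35)

t-interval (σ unknown):
df = n - 1 = 48
t* = 2.682 for 99% confidence

Margin of error = t* · s/√n = 2.682 · 9.26/√49 = 3.55

CI: (39.25, 46.35)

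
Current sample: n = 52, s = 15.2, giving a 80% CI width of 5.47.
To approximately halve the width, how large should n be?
n ≈ 208

CI width ∝ 1/√n
To reduce width by factor 2, need √n to grow by 2 → need 2² = 4 times as many samples.

Current: n = 52, width = 5.47
New: n = 208, width ≈ 2.71

Width reduced by factor of 5.47/2.71 = 2.02.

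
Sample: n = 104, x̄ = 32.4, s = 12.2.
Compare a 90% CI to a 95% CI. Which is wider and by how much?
95% CI is wider by 0.77

df = 103
90% CI: t* = 1.660, (30.41, 34.39), width = 2 · t* · s/√n = 3.97
95% CI: t* = 1.983, (30.03, 34.77), width = 2 · t* · s/√n = 4.74

The 95% CI is wider by 4.74 - 3.97 = 0.77.
Higher confidence requires a wider interval.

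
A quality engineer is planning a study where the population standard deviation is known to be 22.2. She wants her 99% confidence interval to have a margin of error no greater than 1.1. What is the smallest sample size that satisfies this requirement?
n ≥ 2703

For margin E ≤ 1.1:
n ≥ (z* · σ / E)²
n ≥ (2.576 · 22.2 / 1.1)²
n ≥ 2702.79

Minimum n = 2703 (rounding up)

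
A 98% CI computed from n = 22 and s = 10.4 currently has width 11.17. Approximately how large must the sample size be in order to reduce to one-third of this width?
n ≈ 198

CI width ∝ 1/√n
To reduce width by factor 3, need √n to grow by 3 → need 3² = 9 times as many samples.

Current: n = 22, width = 11.17
New: n = 198, width ≈ 3.47

Width reduced by factor of 11.17/3.47 = 3.22.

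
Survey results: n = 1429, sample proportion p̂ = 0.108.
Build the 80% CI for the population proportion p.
(0.097, 0.119)

Proportion CI:
SE = √(p̂(1-p̂)/n) = √(0.108 · 0.892 / 1429) = 0.00821

z* = 1.282
Margin = z* · SE = 1.282 · 0.00821 = 0.0105

CI: 0.108 ± 0.0105 = (0.097, 0.119)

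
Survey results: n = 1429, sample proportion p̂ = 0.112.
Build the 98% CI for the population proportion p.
(0.093, 0.131)

Proportion CI:
SE = √(p̂(1-p̂)/n) = √(0.112 · 0.888 / 1429) = 0.00834

z* = 2.326
Margin = z* · SE = 2.326 · 0.00834 = 0.0194

CI: 0.112 ± 0.0194 = (0.093, 0.131)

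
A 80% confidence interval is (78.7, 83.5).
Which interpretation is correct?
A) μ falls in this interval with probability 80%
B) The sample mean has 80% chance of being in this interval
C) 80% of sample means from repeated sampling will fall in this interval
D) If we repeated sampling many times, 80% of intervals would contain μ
D

A) Wrong — μ is fixed; the randomness lives in the interval, not in μ.
B) Wrong — x̄ is observed and sits in the interval by construction.
C) Wrong — coverage applies to intervals containing μ, not to future x̄ values.
D) Correct — this is the frequentist long-run coverage interpretation.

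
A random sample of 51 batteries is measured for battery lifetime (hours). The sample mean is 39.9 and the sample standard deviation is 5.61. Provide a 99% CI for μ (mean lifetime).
(37.80, 42.00)

t-interval (σ unknown):
df = n - 1 = 50
t* = 2.678 for 99% confidence

Margin of error = t* · s/√n = 2.678 · 5.61/√51 = 2.10

CI: (37.80, 42.00)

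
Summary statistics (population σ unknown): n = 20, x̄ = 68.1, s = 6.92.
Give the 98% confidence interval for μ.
(64.17, 72.03)

t-interval (σ unknown):
df = n - 1 = 19
t* = 2.539 for 98% confidence

Margin of error = t* · s/√n = 2.539 · 6.92/√20 = 3.93

CI: (64.17, 72.03)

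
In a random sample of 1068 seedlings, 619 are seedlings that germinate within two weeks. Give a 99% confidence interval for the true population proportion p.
(0.541, 0.618)

Proportion CI:
p̂ = 619/1068 = 0.57959
SE = √(p̂(1-p̂)/n) = √(0.57959 · 0.42041 / 1068) = 0.01510

z* = 2.576
Margin = z* · SE = 2.576 · 0.01510 = 0.0389

CI: 0.57959 ± 0.0389 = (0.541, 0.618)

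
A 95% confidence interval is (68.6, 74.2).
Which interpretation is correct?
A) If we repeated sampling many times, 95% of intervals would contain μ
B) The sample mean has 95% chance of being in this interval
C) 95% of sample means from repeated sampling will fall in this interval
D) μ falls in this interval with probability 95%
A

A) Correct — this is the frequentist long-run coverage interpretation.
B) Wrong — x̄ is observed and sits in the interval by construction.
C) Wrong — coverage applies to intervals containing μ, not to future x̄ values.
D) Wrong — μ is fixed; the randomness lives in the interval, not in μ.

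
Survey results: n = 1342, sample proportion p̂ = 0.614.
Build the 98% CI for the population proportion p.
(0.583, 0.645)

Proportion CI:
SE = √(p̂(1-p̂)/n) = √(0.614 · 0.386 / 1342) = 0.01329

z* = 2.326
Margin = z* · SE = 2.326 · 0.01329 = 0.0309

CI: 0.614 ± 0.0309 = (0.583, 0.645)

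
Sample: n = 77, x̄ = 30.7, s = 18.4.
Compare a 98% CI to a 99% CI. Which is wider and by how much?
99% CI is wider by 1.12

df = 76
98% CI: t* = 2.376, (25.72, 35.68), width = 2 · t* · s/√n = 9.96
99% CI: t* = 2.642, (25.16, 36.24), width = 2 · t* · s/√n = 11.08

The 99% CI is wider by 11.08 - 9.96 = 1.12.
Higher confidence requires a wider interval.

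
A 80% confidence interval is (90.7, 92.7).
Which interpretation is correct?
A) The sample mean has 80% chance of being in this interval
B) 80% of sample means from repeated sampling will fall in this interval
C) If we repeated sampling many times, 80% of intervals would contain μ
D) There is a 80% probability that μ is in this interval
C

A) Wrong — x̄ is observed and sits in the interval by construction.
B) Wrong — coverage applies to intervals containing μ, not to future x̄ values.
C) Correct — this is the frequentist long-run coverage interpretation.
D) Wrong — μ is fixed; the randomness lives in the interval, not in μ.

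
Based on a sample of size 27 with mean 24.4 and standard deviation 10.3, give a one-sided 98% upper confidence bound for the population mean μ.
μ ≤ 28.69

Upper bound (one-sided):
t* = 2.162 (one-sided for 98%)
Upper bound = x̄ + t* · s/√n = 24.4 + 2.162 · 10.3/√27 = 28.69

We are 98% confident that μ ≤ 28.69.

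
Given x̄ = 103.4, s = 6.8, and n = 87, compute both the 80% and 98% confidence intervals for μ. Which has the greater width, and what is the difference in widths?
98% CI is wider by 1.58

df = 86
80% CI: t* = 1.291, (102.46, 104.34), width = 2 · t* · s/√n = 1.88
98% CI: t* = 2.370, (101.67, 105.13), width = 2 · t* · s/√n = 3.46

The 98% CI is wider by 3.46 - 1.88 = 1.58.
Higher confidence requires a wider interval.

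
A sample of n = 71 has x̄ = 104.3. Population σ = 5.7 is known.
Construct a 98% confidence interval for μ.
(102.73, 105.87)

z-interval (σ known):
z* = 2.326 for 98% confidence

Margin of error = z* · σ/√n = 2.326 · 5.7/√71 = 1.57

CI: (104.3 - 1.57, 104.3 + 1.57) = (102.73, 105.87)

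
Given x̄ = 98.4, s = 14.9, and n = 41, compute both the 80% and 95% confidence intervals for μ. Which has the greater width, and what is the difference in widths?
95% CI is wider by 3.35

df = 40
80% CI: t* = 1.303, (95.37, 101.43), width = 2 · t* · s/√n = 6.06
95% CI: t* = 2.021, (93.70, 103.10), width = 2 · t* · s/√n = 9.41

The 95% CI is wider by 9.41 - 6.06 = 3.35.
Higher confidence requires a wider interval.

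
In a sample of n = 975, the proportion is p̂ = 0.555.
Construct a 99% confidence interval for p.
(0.514, 0.596)

Proportion CI:
SE = √(p̂(1-p̂)/n) = √(0.555 · 0.445 / 975) = 0.01592

z* = 2.576
Margin = z* · SE = 2.576 · 0.01592 = 0.0410

CI: 0.555 ± 0.0410 = (0.514, 0.596)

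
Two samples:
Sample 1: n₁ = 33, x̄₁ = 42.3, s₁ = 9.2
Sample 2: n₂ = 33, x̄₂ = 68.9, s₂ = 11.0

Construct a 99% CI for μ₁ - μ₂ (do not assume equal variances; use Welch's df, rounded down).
(-33.23, -19.97)

Difference: x̄₁ - x̄₂ = -26.60
SE = √(s₁²/n₁ + s₂²/n₂) = √(9.2²/33 + 11.0²/33) = 2.4963
df = 62.06 → 62 (Welch–Satterthwaite, rounded down)
t* = 2.657

CI: -26.60 ± 2.657 · 2.4963 = -26.60 ± 6.63 = (-33.23, -19.97)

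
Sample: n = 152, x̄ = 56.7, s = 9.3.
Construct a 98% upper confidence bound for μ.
μ ≤ 58.26

Upper bound (one-sided):
t* = 2.072 (one-sided for 98%)
Upper bound = x̄ + t* · s/√n = 56.7 + 2.072 · 9.3/√152 = 58.26

We are 98% confident that μ ≤ 58.26.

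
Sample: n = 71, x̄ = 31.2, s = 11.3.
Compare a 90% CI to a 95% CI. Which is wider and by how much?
95% CI is wider by 0.88

df = 70
90% CI: t* = 1.667, (28.96, 33.44), width = 2 · t* · s/√n = 4.47
95% CI: t* = 1.994, (28.53, 33.87), width = 2 · t* · s/√n = 5.35

The 95% CI is wider by 5.35 - 4.47 = 0.88.
Higher confidence requires a wider interval.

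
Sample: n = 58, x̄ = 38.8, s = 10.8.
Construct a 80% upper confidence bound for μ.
μ ≤ 40.00

Upper bound (one-sided):
t* = 0.848 (one-sided for 80%)
Upper bound = x̄ + t* · s/√n = 38.8 + 0.848 · 10.8/√58 = 40.00

We are 80% confident that μ ≤ 40.00.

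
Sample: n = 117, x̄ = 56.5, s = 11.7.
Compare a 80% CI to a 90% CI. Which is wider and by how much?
90% CI is wider by 0.80

df = 116
80% CI: t* = 1.289, (55.11, 57.89), width = 2 · t* · s/√n = 2.79
90% CI: t* = 1.658, (54.71, 58.29), width = 2 · t* · s/√n = 3.59

The 90% CI is wider by 3.59 - 2.79 = 0.80.
Higher confidence requires a wider interval.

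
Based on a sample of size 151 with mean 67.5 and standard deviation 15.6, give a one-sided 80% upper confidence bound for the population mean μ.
μ ≤ 68.57

Upper bound (one-sided):
t* = 0.844 (one-sided for 80%)
Upper bound = x̄ + t* · s/√n = 67.5 + 0.844 · 15.6/√151 = 68.57

We are 80% confident that μ ≤ 68.57.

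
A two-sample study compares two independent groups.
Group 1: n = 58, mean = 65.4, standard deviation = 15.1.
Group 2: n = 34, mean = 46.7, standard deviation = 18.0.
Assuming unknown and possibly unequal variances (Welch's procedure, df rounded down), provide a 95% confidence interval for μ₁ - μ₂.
(11.36, 26.04)

Difference: x̄₁ - x̄₂ = 18.70
SE = √(s₁²/n₁ + s₂²/n₂) = √(15.1²/58 + 18.0²/34) = 3.6689
df = 59.94 → 59 (Welch–Satterthwaite, rounded down)
t* = 2.001

CI: 18.70 ± 2.001 · 3.6689 = 18.70 ± 7.34 = (11.36, 26.04)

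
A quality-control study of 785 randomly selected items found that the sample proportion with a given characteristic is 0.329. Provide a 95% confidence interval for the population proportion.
(0.296, 0.362)

Proportion CI:
SE = √(p̂(1-p̂)/n) = √(0.329 · 0.671 / 785) = 0.01677

z* = 1.960
Margin = z* · SE = 1.960 · 0.01677 = 0.0329

CI: 0.329 ± 0.0329 = (0.296, 0.362)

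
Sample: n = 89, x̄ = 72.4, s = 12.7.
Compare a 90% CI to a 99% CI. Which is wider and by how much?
99% CI is wider by 2.62

df = 88
90% CI: t* = 1.662, (70.16, 74.64), width = 2 · t* · s/√n = 4.47
99% CI: t* = 2.633, (68.86, 75.94), width = 2 · t* · s/√n = 7.09

The 99% CI is wider by 7.09 - 4.47 = 2.62.
Higher confidence requires a wider interval.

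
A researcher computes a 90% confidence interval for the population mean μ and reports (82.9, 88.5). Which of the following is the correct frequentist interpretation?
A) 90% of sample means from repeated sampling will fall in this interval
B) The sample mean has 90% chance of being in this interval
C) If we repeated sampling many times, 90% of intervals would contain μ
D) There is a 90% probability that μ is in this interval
C

A) Wrong — coverage applies to intervals containing μ, not to future x̄ values.
B) Wrong — x̄ is observed and sits in the interval by construction.
C) Correct — this is the frequentist long-run coverage interpretation.
D) Wrong — μ is fixed; the randomness lives in the interval, not in μ.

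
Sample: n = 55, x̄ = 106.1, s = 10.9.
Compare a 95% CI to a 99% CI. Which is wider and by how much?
99% CI is wider by 1.96

df = 54
95% CI: t* = 2.005, (103.15, 109.05), width = 2 · t* · s/√n = 5.89
99% CI: t* = 2.670, (102.18, 110.02), width = 2 · t* · s/√n = 7.85

The 99% CI is wider by 7.85 - 5.89 = 1.96.
Higher confidence requires a wider interval.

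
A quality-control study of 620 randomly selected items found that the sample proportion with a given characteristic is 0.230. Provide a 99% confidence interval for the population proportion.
(0.186, 0.274)

Proportion CI:
SE = √(p̂(1-p̂)/n) = √(0.230 · 0.770 / 620) = 0.01690

z* = 2.576
Margin = z* · SE = 2.576 · 0.01690 = 0.0435

CI: 0.230 ± 0.0435 = (0.186, 0.274)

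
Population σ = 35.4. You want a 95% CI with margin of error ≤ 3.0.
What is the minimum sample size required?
n ≥ 535

For margin E ≤ 3.0:
n ≥ (z* · σ / E)²
n ≥ (1.960 · 35.4 / 3.0)²
n ≥ 534.90

Minimum n = 535 (rounding up)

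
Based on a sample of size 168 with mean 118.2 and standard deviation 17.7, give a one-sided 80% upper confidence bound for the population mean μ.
μ ≤ 119.35

Upper bound (one-sided):
t* = 0.844 (one-sided for 80%)
Upper bound = x̄ + t* · s/√n = 118.2 + 0.844 · 17.7/√168 = 119.35

We are 80% confident that μ ≤ 119.35.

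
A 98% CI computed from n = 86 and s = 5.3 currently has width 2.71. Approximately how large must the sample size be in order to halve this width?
n ≈ 344

CI width ∝ 1/√n
To reduce width by factor 2, need √n to grow by 2 → need 2² = 4 times as many samples.

Current: n = 86, width = 2.71
New: n = 344, width ≈ 1.34

Width reduced by factor of 2.71/1.34 = 2.02.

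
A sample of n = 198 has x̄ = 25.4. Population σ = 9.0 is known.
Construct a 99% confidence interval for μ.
(23.75, 27.05)

z-interval (σ known):
z* = 2.576 for 99% confidence

Margin of error = z* · σ/√n = 2.576 · 9.0/√198 = 1.65

CI: (25.4 - 1.65, 25.4 + 1.65) = (23.75, 27.05)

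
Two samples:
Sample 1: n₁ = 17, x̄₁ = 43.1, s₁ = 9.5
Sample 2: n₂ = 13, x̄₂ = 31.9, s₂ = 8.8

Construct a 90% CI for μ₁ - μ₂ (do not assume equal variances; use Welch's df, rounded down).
(5.47, 16.93)

Difference: x̄₁ - x̄₂ = 11.20
SE = √(s₁²/n₁ + s₂²/n₂) = √(9.5²/17 + 8.8²/13) = 3.3564
df = 26.90 → 26 (Welch–Satterthwaite, rounded down)
t* = 1.706

CI: 11.20 ± 1.706 · 3.3564 = 11.20 ± 5.73 = (5.47, 16.93)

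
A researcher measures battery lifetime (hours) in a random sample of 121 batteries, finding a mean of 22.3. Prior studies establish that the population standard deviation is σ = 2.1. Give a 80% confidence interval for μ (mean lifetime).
(22.06, 22.54)

z-interval (σ known):
z* = 1.282 for 80% confidence

Margin of error = z* · σ/√n = 1.282 · 2.1/√121 = 0.24

CI: (22.3 - 0.24, 22.3 + 0.24) = (22.06, 22.54)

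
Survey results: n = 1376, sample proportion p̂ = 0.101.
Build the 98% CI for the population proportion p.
(0.082, 0.120)

Proportion CI:
SE = √(p̂(1-p̂)/n) = √(0.101 · 0.899 / 1376) = 0.00812

z* = 2.326
Margin = z* · SE = 2.326 · 0.00812 = 0.0189

CI: 0.101 ± 0.0189 = (0.082, 0.120)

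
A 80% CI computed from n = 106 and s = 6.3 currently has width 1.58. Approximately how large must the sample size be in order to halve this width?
n ≈ 424

CI width ∝ 1/√n
To reduce width by factor 2, need √n to grow by 2 → need 2² = 4 times as many samples.

Current: n = 106, width = 1.58
New: n = 424, width ≈ 0.79

Width reduced by factor of 1.58/0.79 = 2.00.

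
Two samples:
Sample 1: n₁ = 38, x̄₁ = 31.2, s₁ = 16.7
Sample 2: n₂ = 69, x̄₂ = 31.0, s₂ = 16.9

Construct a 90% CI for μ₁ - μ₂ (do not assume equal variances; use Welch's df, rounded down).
(-5.44, 5.84)

Difference: x̄₁ - x̄₂ = 0.20
SE = √(s₁²/n₁ + s₂²/n₂) = √(16.7²/38 + 16.9²/69) = 3.3880
df = 77.15 → 77 (Welch–Satterthwaite, rounded down)
t* = 1.665

CI: 0.20 ± 1.665 · 3.3880 = 0.20 ± 5.64 = (-5.44, 5.84)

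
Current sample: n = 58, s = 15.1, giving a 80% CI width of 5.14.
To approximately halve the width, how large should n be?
n ≈ 232

CI width ∝ 1/√n
To reduce width by factor 2, need √n to grow by 2 → need 2² = 4 times as many samples.

Current: n = 58, width = 5.14
New: n = 232, width ≈ 2.55

Width reduced by factor of 5.14/2.55 = 2.02.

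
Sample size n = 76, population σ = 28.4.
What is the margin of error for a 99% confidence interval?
Margin of error = 8.39

Margin of error = z* · σ/√n
= 2.576 · 28.4/√76
= 2.576 · 28.4/8.7178
= 8.39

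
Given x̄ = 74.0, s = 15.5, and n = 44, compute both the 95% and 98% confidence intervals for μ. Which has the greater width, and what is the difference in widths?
98% CI is wider by 1.86

df = 43
95% CI: t* = 2.017, (69.29, 78.71), width = 2 · t* · s/√n = 9.43
98% CI: t* = 2.416, (68.35, 79.65), width = 2 · t* · s/√n = 11.29

The 98% CI is wider by 11.29 - 9.43 = 1.86.
Higher confidence requires a wider interval.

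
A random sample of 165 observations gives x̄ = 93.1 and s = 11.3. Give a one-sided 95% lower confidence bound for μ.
μ ≥ 91.64

Lower bound (one-sided):
t* = 1.654 (one-sided for 95%)
Lower bound = x̄ - t* · s/√n = 93.1 - 1.654 · 11.3/√165 = 91.64

We are 95% confident that μ ≥ 91.64.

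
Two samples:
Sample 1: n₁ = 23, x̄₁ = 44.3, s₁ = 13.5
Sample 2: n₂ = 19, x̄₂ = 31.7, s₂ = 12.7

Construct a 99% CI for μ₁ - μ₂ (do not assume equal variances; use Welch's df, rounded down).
(1.63, 23.57)

Difference: x̄₁ - x̄₂ = 12.60
SE = √(s₁²/n₁ + s₂²/n₂) = √(13.5²/23 + 12.7²/19) = 4.0513
df = 39.28 → 39 (Welch–Satterthwaite, rounded down)
t* = 2.708

CI: 12.60 ± 2.708 · 4.0513 = 12.60 ± 10.97 = (1.63, 23.57)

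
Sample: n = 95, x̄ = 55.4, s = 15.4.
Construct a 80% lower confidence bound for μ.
μ ≥ 54.06

Lower bound (one-sided):
t* = 0.845 (one-sided for 80%)
Lower bound = x̄ - t* · s/√n = 55.4 - 0.845 · 15.4/√95 = 54.06

We are 80% confident that μ ≥ 54.06.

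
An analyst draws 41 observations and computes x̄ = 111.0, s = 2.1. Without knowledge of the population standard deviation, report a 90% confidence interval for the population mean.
(110.45, 111.55)

t-interval (σ unknown):
df = n - 1 = 40
t* = 1.684 for 90% confidence

Margin of error = t* · s/√n = 1.684 · 2.1/√41 = 0.55

CI: (110.45, 111.55)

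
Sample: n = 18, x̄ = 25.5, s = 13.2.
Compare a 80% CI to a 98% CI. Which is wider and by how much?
98% CI is wider by 7.68

df = 17
80% CI: t* = 1.333, (21.35, 29.65), width = 2 · t* · s/√n = 8.29
98% CI: t* = 2.567, (17.51, 33.49), width = 2 · t* · s/√n = 15.97

The 98% CI is wider by 15.97 - 8.29 = 7.68.
Higher confidence requires a wider interval.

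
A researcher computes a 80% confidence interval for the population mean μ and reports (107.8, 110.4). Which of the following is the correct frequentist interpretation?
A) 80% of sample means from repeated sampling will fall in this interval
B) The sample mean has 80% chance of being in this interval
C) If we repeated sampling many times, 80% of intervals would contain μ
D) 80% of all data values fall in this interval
C

A) Wrong — coverage applies to intervals containing μ, not to future x̄ values.
B) Wrong — x̄ is observed and sits in the interval by construction.
C) Correct — this is the frequentist long-run coverage interpretation.
D) Wrong — a CI is about the parameter μ, not individual data values.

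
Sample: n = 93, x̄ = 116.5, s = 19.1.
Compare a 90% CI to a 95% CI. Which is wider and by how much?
95% CI is wider by 1.29

df = 92
90% CI: t* = 1.662, (113.21, 119.79), width = 2 · t* · s/√n = 6.58
95% CI: t* = 1.986, (112.57, 120.43), width = 2 · t* · s/√n = 7.87

The 95% CI is wider by 7.87 - 6.58 = 1.29.
Higher confidence requires a wider interval.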